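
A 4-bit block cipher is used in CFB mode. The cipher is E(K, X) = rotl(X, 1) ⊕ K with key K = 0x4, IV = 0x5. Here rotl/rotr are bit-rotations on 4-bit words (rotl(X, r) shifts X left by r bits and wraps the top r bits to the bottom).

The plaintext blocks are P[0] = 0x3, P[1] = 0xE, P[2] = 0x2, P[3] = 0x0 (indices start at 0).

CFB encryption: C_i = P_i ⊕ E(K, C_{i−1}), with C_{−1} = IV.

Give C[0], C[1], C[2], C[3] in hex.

C[0] = 0xD, C[1] = 0x1, C[2] = 0x4, C[3] = 0xC

C[0]: E(K, 0x5) = 0xE; 0x3 ⊕ 0xE = 0xD.
C[1]: E(K, 0xD) = 0xF; 0xE ⊕ 0xF = 0x1.
C[2]: E(K, 0x1) = 0x6; 0x2 ⊕ 0x6 = 0x4.
C[3]: E(K, 0x4) = 0xC; 0x0 ⊕ 0xC = 0xC.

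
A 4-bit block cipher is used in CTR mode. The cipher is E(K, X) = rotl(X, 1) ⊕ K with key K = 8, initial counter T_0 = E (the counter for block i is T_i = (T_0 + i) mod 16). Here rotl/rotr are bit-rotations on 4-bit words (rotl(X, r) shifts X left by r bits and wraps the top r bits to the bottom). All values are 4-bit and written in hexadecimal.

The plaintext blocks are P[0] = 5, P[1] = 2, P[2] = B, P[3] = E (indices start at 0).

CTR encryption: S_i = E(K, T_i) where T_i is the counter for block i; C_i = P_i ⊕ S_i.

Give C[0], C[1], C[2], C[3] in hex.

C[0] = 0, C[1] = 5, C[2] = 3, C[3] = 4

C[0]: T = E, S = E(K, T) = 5; 5 ⊕ 5 = 0.
C[1]: T = F, S = E(K, T) = 7; 2 ⊕ 7 = 5.
C[2]: T = 0, S = E(K, T) = 8; B ⊕ 8 = 3.
C[3]: T = 1, S = E(K, T) = A; E ⊕ A = 4.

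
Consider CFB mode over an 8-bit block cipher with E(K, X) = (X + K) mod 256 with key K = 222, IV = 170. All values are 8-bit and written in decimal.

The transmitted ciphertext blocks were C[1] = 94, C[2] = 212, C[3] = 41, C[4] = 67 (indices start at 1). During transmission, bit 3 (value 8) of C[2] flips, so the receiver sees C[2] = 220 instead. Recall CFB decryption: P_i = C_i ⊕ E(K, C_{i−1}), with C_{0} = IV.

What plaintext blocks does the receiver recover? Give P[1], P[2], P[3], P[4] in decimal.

Only C[2] changed, to 220. In CFB, a change in C_i flips the same bit in P_i and garbles P_{i+1}. Decrypting the received ciphertext:
P[1]: E(K, 170) = 136; 94 ⊕ 136 = 214.
P[2]: E(K, 94) = 60; 220 ⊕ 60 = 224.
P[3]: E(K, 220) = 186; 41 ⊕ 186 = 147.
P[4]: E(K, 41) = 7; 67 ⊕ 7 = 68.
Blocks that differ from the original plaintext: P[2], P[3].

P[1] = 214, P[2] = 224, P[3] = 147, P[4] = 68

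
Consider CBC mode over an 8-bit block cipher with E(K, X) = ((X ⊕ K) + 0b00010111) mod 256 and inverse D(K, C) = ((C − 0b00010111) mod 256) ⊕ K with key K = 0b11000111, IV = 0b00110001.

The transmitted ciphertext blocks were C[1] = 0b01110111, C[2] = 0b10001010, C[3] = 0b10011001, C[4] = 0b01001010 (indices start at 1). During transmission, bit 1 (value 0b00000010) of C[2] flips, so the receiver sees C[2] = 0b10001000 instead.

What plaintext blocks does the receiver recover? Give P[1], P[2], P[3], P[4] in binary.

P[1] = 0b10010110, P[2] = 0b11000001, P[3] = 0b11001101, P[4] = 0b01101101

CBC decryption: P_i = D(K, C_i) ⊕ C_{i−1}, with C_{0} = IV.
Only C[2] changed, to 0b10001000. In CBC, a change in C_i garbles P_i and flips the same bit in P_{i+1}. Decrypting the received ciphertext:
P[1]: D(K, 0b01110111) = 0b10100111; 0b10100111 ⊕ 0b00110001 = 0b10010110.
P[2]: D(K, 0b10001000) = 0b10110110; 0b10110110 ⊕ 0b01110111 = 0b11000001.
P[3]: D(K, 0b10011001) = 0b01000101; 0b01000101 ⊕ 0b10001000 = 0b11001101.
P[4]: D(K, 0b01001010) = 0b11110100; 0b11110100 ⊕ 0b10011001 = 0b01101101.
Blocks that differ from the original plaintext: P[2], P[3].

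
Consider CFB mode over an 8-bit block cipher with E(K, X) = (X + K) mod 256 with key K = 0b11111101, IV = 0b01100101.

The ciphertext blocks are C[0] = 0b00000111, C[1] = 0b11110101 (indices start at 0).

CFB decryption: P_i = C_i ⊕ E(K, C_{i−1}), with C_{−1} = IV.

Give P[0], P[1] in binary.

P[0]: E(K, 0b01100101) = 0b01100010; 0b00000111 ⊕ 0b01100010 = 0b01100101.
P[1]: E(K, 0b00000111) = 0b00000100; 0b11110101 ⊕ 0b00000100 = 0b11110001.

P[0] = 0b01100101, P[1] = 0b11110001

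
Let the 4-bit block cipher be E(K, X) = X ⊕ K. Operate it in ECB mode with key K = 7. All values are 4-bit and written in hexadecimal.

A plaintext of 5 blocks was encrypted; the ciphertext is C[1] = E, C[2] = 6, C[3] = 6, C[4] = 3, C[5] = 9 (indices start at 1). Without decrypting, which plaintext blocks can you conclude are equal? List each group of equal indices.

ECB encrypts each block independently with the same key, so equal ciphertext blocks imply equal plaintext blocks.
C[2] = C[3] = 6, so P[2] = P[3].

P[2] = P[3]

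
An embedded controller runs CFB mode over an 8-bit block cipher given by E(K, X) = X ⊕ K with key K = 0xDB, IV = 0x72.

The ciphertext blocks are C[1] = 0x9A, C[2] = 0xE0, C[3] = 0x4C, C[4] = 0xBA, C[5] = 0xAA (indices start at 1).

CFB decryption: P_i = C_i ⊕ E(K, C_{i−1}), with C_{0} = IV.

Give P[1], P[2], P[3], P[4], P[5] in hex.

P[1]: E(K, 0x72) = 0xA9; 0x9A ⊕ 0xA9 = 0x33.
P[2]: E(K, 0x9A) = 0x41; 0xE0 ⊕ 0x41 = 0xA1.
P[3]: E(K, 0xE0) = 0x3B; 0x4C ⊕ 0x3B = 0x77.
P[4]: E(K, 0x4C) = 0x97; 0xBA ⊕ 0x97 = 0x2D.
P[5]: E(K, 0xBA) = 0x61; 0xAA ⊕ 0x61 = 0xCB.

P[1] = 0x33, P[2] = 0xA1, P[3] = 0x77, P[4] = 0x2D, P[5] = 0xCB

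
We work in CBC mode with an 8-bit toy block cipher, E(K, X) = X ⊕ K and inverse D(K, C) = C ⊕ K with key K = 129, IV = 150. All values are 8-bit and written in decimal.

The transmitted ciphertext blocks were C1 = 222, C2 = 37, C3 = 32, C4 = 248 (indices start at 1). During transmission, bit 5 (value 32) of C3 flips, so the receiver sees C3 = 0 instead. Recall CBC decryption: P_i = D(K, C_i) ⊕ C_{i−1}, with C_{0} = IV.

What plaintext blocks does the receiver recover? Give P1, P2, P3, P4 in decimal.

Only C3 changed, to 0. In CBC, a change in C_i garbles P_i and flips the same bit in P_{i+1}. Decrypting the received ciphertext:
P1: D(K, 222) = 95; 95 ⊕ 150 = 201.
P2: D(K, 37) = 164; 164 ⊕ 222 = 122.
P3: D(K, 0) = 129; 129 ⊕ 37 = 164.
P4: D(K, 248) = 121; 121 ⊕ 0 = 121.
Blocks that differ from the original plaintext: P3, P4.

P1 = 201, P2 = 122, P3 = 164, P4 = 121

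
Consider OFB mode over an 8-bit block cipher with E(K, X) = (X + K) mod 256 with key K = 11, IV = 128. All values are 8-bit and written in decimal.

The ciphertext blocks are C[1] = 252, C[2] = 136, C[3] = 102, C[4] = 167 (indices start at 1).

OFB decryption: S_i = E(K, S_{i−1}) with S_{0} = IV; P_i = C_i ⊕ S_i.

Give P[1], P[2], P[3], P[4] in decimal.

P[1]: S = E(K, 128) = 139; 252 ⊕ 139 = 119.
P[2]: S = E(K, 139) = 150; 136 ⊕ 150 = 30.
P[3]: S = E(K, 150) = 161; 102 ⊕ 161 = 199.
P[4]: S = E(K, 161) = 172; 167 ⊕ 172 = 11.

P[1] = 119, P[2] = 30, P[3] = 199, P[4] = 11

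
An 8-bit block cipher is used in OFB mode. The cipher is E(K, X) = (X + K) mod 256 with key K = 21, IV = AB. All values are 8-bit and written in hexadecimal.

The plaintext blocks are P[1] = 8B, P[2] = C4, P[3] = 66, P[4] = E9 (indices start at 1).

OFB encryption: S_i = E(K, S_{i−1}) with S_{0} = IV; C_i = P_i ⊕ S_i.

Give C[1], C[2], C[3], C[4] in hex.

C[1]: S = E(K, AB) = CC; 8B ⊕ CC = 47.
C[2]: S = E(K, CC) = ED; C4 ⊕ ED = 29.
C[3]: S = E(K, ED) = 0E; 66 ⊕ 0E = 68.
C[4]: S = E(K, 0E) = 2F; E9 ⊕ 2F = C6.

C[1] = 47, C[2] = 29, C[3] = 68, C[4] = C6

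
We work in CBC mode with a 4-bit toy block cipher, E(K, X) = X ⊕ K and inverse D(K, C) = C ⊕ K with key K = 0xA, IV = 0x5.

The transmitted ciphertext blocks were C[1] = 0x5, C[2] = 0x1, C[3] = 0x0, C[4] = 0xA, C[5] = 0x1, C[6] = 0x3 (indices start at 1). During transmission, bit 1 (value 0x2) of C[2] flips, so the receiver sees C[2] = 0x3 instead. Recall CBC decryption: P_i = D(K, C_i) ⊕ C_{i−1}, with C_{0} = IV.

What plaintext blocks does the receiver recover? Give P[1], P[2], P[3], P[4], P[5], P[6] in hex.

P[1] = 0xA, P[2] = 0xC, P[3] = 0x9, P[4] = 0x0, P[5] = 0x1, P[6] = 0x8

Only C[2] changed, to 0x3. In CBC, a change in C_i garbles P_i and flips the same bit in P_{i+1}. Decrypting the received ciphertext:
P[1]: D(K, 0x5) = 0xF; 0xF ⊕ 0x5 = 0xA.
P[2]: D(K, 0x3) = 0x9; 0x9 ⊕ 0x5 = 0xC.
P[3]: D(K, 0x0) = 0xA; 0xA ⊕ 0x3 = 0x9.
P[4]: D(K, 0xA) = 0x0; 0x0 ⊕ 0x0 = 0x0.
P[5]: D(K, 0x1) = 0xB; 0xB ⊕ 0xA = 0x1.
P[6]: D(K, 0x3) = 0x9; 0x9 ⊕ 0x1 = 0x8.
Blocks that differ from the original plaintext: P[2], P[3].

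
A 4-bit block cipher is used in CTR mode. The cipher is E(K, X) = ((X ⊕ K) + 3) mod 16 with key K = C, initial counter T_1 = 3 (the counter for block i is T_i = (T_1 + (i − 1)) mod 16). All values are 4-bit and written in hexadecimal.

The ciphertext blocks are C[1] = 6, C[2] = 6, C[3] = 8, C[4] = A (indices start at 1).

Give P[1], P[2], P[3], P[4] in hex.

CTR decryption: S_i = E(K, T_i) where T_i is the counter for block i; P_i = C_i ⊕ S_i.
P[1]: T = 3, S = E(K, T) = 2; 6 ⊕ 2 = 4.
P[2]: T = 4, S = E(K, T) = B; 6 ⊕ B = D.
P[3]: T = 5, S = E(K, T) = C; 8 ⊕ C = 4.
P[4]: T = 6, S = E(K, T) = D; A ⊕ D = 7.

P[1] = 4, P[2] = D, P[3] = 4, P[4] = 7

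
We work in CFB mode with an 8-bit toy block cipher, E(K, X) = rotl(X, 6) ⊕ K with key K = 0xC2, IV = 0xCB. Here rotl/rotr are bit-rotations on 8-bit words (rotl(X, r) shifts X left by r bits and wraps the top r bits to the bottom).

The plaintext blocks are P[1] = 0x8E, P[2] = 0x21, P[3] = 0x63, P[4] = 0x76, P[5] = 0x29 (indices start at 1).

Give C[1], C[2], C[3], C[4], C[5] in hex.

CFB encryption: C_i = P_i ⊕ E(K, C_{i−1}), with C_{0} = IV.
C[1]: E(K, 0xCB) = 0x30; 0x8E ⊕ 0x30 = 0xBE.
C[2]: E(K, 0xBE) = 0x6D; 0x21 ⊕ 0x6D = 0x4C.
C[3]: E(K, 0x4C) = 0xD1; 0x63 ⊕ 0xD1 = 0xB2.
C[4]: E(K, 0xB2) = 0x6E; 0x76 ⊕ 0x6E = 0x18.
C[5]: E(K, 0x18) = 0xC4; 0x29 ⊕ 0xC4 = 0xED.

C[1] = 0xBE, C[2] = 0x4C, C[3] = 0xB2, C[4] = 0x18, C[5] = 0xED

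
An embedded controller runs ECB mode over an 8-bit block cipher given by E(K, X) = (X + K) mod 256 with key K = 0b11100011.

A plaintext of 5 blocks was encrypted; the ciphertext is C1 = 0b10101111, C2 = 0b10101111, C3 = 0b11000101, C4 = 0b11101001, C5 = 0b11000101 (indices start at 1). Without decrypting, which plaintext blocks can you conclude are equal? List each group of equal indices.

ECB encrypts each block independently with the same key, so equal ciphertext blocks imply equal plaintext blocks.
C1 = C2 = 0b10101111, so P1 = P2.
C3 = C5 = 0b11000101, so P3 = P5.

P1 = P2; P3 = P5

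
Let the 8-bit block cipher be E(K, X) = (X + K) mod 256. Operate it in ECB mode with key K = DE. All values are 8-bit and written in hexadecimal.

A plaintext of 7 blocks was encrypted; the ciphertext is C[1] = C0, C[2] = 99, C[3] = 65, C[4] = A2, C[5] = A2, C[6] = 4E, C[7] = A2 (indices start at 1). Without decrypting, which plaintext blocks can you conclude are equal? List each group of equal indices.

ECB encrypts each block independently with the same key, so equal ciphertext blocks imply equal plaintext blocks.
C[4] = C[5] = C[7] = A2, so P[4] = P[5] = P[7].

P[4] = P[5] = P[7]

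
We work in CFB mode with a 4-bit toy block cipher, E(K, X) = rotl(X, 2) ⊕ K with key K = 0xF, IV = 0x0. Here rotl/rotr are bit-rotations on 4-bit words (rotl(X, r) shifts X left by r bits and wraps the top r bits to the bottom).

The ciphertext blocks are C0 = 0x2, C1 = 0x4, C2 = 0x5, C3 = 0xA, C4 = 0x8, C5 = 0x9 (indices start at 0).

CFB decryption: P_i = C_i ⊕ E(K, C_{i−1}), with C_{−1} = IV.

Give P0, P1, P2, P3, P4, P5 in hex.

P0: E(K, 0x0) = 0xF; 0x2 ⊕ 0xF = 0xD.
P1: E(K, 0x2) = 0x7; 0x4 ⊕ 0x7 = 0x3.
P2: E(K, 0x4) = 0xE; 0x5 ⊕ 0xE = 0xB.
P3: E(K, 0x5) = 0xA; 0xA ⊕ 0xA = 0x0.
P4: E(K, 0xA) = 0x5; 0x8 ⊕ 0x5 = 0xD.
P5: E(K, 0x8) = 0xD; 0x9 ⊕ 0xD = 0x4.

P0 = 0xD, P1 = 0x3, P2 = 0xB, P3 = 0x0, P4 = 0xD, P5 = 0x4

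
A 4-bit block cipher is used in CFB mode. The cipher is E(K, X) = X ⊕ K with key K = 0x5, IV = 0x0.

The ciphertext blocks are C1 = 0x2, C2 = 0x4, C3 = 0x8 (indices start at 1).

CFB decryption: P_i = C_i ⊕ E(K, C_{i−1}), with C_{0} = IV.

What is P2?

P2: E(K, 0x2) = 0x7; 0x4 ⊕ 0x7 = 0x3.

P2 = 0x3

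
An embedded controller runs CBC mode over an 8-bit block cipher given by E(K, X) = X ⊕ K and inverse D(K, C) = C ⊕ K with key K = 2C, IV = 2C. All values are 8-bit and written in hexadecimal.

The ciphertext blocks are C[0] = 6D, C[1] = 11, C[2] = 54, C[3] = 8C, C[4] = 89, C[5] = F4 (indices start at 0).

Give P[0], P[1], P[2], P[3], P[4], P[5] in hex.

CBC decryption: P_i = D(K, C_i) ⊕ C_{i−1}, with C_{−1} = IV.
P[0]: D(K, 6D) = 41; 41 ⊕ 2C = 6D.
P[1]: D(K, 11) = 3D; 3D ⊕ 6D = 50.
P[2]: D(K, 54) = 78; 78 ⊕ 11 = 69.
P[3]: D(K, 8C) = A0; A0 ⊕ 54 = F4.
P[4]: D(K, 89) = A5; A5 ⊕ 8C = 29.
P[5]: D(K, F4) = D8; D8 ⊕ 89 = 51.

P[0] = 6D, P[1] = 50, P[2] = 69, P[3] = F4, P[4] = 29, P[5] = 51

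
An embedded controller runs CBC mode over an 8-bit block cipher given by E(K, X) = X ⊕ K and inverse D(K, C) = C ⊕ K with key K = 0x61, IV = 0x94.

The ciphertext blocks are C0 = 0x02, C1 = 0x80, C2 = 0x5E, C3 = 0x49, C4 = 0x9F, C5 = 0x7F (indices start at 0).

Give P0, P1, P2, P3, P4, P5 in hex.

CBC decryption: P_i = D(K, C_i) ⊕ C_{i−1}, with C_{−1} = IV.
P0: D(K, 0x02) = 0x63; 0x63 ⊕ 0x94 = 0xF7.
P1: D(K, 0x80) = 0xE1; 0xE1 ⊕ 0x02 = 0xE3.
P2: D(K, 0x5E) = 0x3F; 0x3F ⊕ 0x80 = 0xBF.
P3: D(K, 0x49) = 0x28; 0x28 ⊕ 0x5E = 0x76.
P4: D(K, 0x9F) = 0xFE; 0xFE ⊕ 0x49 = 0xB7.
P5: D(K, 0x7F) = 0x1E; 0x1E ⊕ 0x9F = 0x81.

P0 = 0xF7, P1 = 0xE3, P2 = 0xBF, P3 = 0x76, P4 = 0xB7, P5 = 0x81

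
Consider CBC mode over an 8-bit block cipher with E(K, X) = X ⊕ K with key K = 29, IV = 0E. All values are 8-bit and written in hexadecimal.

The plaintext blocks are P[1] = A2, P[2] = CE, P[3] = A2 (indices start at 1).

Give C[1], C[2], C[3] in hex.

C[1] = 85, C[2] = 62, C[3] = E9

CBC encryption: C_i = E(K, P_i ⊕ C_{i−1}), with C_{0} = IV.
C[1]: P[1] ⊕ 0E = AC; E(K, AC) = 85.
C[2]: P[2] ⊕ 85 = 4B; E(K, 4B) = 62.
C[3]: P[3] ⊕ 62 = C0; E(K, C0) = E9.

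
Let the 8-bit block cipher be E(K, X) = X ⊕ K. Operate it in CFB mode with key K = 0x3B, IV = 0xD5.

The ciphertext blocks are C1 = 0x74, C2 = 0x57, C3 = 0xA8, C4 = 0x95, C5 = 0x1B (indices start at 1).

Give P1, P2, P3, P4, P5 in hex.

CFB decryption: P_i = C_i ⊕ E(K, C_{i−1}), with C_{0} = IV.
P1: E(K, 0xD5) = 0xEE; 0x74 ⊕ 0xEE = 0x9A.
P2: E(K, 0x74) = 0x4F; 0x57 ⊕ 0x4F = 0x18.
P3: E(K, 0x57) = 0x6C; 0xA8 ⊕ 0x6C = 0xC4.
P4: E(K, 0xA8) = 0x93; 0x95 ⊕ 0x93 = 0x06.
P5: E(K, 0x95) = 0xAE; 0x1B ⊕ 0xAE = 0xB5.

P1 = 0x9A, P2 = 0x18, P3 = 0xC4, P4 = 0x06, P5 = 0xB5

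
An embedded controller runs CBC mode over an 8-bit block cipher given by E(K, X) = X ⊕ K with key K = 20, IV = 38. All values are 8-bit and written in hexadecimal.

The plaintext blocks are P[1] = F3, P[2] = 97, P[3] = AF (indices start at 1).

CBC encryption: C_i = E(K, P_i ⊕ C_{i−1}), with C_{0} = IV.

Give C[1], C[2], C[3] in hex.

C[1] = EB, C[2] = 5C, C[3] = D3

C[1]: P[1] ⊕ 38 = CB; E(K, CB) = EB.
C[2]: P[2] ⊕ EB = 7C; E(K, 7C) = 5C.
C[3]: P[3] ⊕ 5C = F3; E(K, F3) = D3.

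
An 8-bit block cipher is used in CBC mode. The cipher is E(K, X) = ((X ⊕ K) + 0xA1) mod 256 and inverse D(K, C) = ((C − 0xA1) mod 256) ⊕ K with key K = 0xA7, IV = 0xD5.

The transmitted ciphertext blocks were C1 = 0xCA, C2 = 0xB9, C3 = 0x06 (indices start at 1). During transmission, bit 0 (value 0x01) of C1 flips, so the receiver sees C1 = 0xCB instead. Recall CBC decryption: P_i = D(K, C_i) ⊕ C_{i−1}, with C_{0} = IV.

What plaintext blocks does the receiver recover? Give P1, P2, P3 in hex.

Only C1 changed, to 0xCB. In CBC, a change in C_i garbles P_i and flips the same bit in P_{i+1}. Decrypting the received ciphertext:
P1: D(K, 0xCB) = 0x8D; 0x8D ⊕ 0xD5 = 0x58.
P2: D(K, 0xB9) = 0xBF; 0xBF ⊕ 0xCB = 0x74.
P3: D(K, 0x06) = 0xC2; 0xC2 ⊕ 0xB9 = 0x7B.
Blocks that differ from the original plaintext: P1, P2.

P1 = 0x58, P2 = 0x74, P3 = 0x7B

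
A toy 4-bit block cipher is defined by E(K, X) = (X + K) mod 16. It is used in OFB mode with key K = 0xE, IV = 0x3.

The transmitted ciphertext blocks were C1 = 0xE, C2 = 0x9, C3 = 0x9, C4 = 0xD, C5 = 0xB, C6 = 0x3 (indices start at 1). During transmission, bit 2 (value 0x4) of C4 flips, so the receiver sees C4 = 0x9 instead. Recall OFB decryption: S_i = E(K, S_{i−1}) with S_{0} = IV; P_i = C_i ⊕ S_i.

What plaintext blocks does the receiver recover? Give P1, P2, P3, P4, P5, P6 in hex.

P1 = 0xF, P2 = 0x6, P3 = 0x4, P4 = 0x2, P5 = 0x2, P6 = 0x4

Only C4 changed, to 0x9. In OFB, a change in C_i flips the same bit in P_i only; the keystream is unaffected. Decrypting the received ciphertext:
P1: S = E(K, 0x3) = 0x1; 0xE ⊕ 0x1 = 0xF.
P2: S = E(K, 0x1) = 0xF; 0x9 ⊕ 0xF = 0x6.
P3: S = E(K, 0xF) = 0xD; 0x9 ⊕ 0xD = 0x4.
P4: S = E(K, 0xD) = 0xB; 0x9 ⊕ 0xB = 0x2.
P5: S = E(K, 0xB) = 0x9; 0xB ⊕ 0x9 = 0x2.
P6: S = E(K, 0x9) = 0x7; 0x3 ⊕ 0x7 = 0x4.
Blocks that differ from the original plaintext: P4.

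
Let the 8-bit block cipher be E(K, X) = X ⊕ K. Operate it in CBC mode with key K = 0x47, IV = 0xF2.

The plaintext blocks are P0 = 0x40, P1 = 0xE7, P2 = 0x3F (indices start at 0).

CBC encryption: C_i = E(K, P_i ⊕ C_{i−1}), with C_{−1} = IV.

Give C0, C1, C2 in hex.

C0: P0 ⊕ 0xF2 = 0xB2; E(K, 0xB2) = 0xF5.
C1: P1 ⊕ 0xF5 = 0x12; E(K, 0x12) = 0x55.
C2: P2 ⊕ 0x55 = 0x6A; E(K, 0x6A) = 0x2D.

C0 = 0xF5, C1 = 0x55, C2 = 0x2D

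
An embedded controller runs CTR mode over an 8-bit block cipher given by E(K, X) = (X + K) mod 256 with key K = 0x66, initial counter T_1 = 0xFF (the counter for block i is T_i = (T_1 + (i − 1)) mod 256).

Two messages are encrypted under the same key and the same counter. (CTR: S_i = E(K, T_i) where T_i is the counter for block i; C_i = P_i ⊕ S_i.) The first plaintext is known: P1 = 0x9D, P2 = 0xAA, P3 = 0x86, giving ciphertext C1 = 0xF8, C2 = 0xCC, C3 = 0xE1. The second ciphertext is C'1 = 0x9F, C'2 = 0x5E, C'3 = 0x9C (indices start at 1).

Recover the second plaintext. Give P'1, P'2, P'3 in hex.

P'1 = 0xFA, P'2 = 0x38, P'3 = 0xFB

In CTR with a reused counter, both messages share the same keystream S_i, so C_i ⊕ C'_i = P_i ⊕ P'_i and thus P'_i = P_i ⊕ C_i ⊕ C'_i.
P'1: 0x9D ⊕ 0xF8 ⊕ 0x9F = 0xFA.
P'2: 0xAA ⊕ 0xCC ⊕ 0x5E = 0x38.
P'3: 0x86 ⊕ 0xE1 ⊕ 0x9C = 0xFB.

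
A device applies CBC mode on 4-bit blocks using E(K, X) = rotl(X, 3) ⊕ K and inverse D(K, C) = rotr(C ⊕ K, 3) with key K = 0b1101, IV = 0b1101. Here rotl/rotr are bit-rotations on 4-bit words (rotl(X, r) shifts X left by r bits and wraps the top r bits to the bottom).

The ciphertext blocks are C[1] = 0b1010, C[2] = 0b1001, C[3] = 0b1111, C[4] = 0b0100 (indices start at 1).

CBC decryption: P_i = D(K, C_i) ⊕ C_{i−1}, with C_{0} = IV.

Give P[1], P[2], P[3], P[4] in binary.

P[1]: D(K, 0b1010) = 0b1110; 0b1110 ⊕ 0b1101 = 0b0011.
P[2]: D(K, 0b1001) = 0b1000; 0b1000 ⊕ 0b1010 = 0b0010.
P[3]: D(K, 0b1111) = 0b0100; 0b0100 ⊕ 0b1001 = 0b1101.
P[4]: D(K, 0b0100) = 0b0011; 0b0011 ⊕ 0b1111 = 0b1100.

P[1] = 0b0011, P[2] = 0b0010, P[3] = 0b1101, P[4] = 0b1100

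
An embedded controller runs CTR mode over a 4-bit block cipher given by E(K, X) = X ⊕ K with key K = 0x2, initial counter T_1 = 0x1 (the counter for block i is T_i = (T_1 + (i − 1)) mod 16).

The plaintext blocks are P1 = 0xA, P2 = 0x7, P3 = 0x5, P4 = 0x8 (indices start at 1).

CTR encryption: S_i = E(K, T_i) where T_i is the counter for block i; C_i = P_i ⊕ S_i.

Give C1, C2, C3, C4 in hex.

C1 = 0x9, C2 = 0x7, C3 = 0x4, C4 = 0xE

C1: T = 0x1, S = E(K, T) = 0x3; 0xA ⊕ 0x3 = 0x9.
C2: T = 0x2, S = E(K, T) = 0x0; 0x7 ⊕ 0x0 = 0x7.
C3: T = 0x3, S = E(K, T) = 0x1; 0x5 ⊕ 0x1 = 0x4.
C4: T = 0x4, S = E(K, T) = 0x6; 0x8 ⊕ 0x6 = 0xE.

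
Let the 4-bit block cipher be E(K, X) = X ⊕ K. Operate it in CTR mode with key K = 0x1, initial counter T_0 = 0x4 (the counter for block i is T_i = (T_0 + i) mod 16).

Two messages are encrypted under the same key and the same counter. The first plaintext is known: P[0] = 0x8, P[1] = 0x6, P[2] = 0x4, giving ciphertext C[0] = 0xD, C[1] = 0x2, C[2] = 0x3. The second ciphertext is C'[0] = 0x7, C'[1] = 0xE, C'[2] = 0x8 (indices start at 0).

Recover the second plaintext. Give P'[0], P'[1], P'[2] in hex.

P'[0] = 0x2, P'[1] = 0xA, P'[2] = 0xF

In CTR with a reused counter, both messages share the same keystream S_i, so C_i ⊕ C'_i = P_i ⊕ P'_i and thus P'_i = P_i ⊕ C_i ⊕ C'_i.
P'[0]: 0x8 ⊕ 0xD ⊕ 0x7 = 0x2.
P'[1]: 0x6 ⊕ 0x2 ⊕ 0xE = 0xA.
P'[2]: 0x4 ⊕ 0x3 ⊕ 0x8 = 0xF.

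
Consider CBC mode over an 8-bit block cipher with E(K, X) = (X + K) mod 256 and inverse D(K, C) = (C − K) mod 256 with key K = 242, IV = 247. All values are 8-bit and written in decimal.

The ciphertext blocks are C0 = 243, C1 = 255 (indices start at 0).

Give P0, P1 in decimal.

P0 = 246, P1 = 254

CBC decryption: P_i = D(K, C_i) ⊕ C_{i−1}, with C_{−1} = IV.
P0: D(K, 243) = 1; 1 ⊕ 247 = 246.
P1: D(K, 255) = 13; 13 ⊕ 243 = 254.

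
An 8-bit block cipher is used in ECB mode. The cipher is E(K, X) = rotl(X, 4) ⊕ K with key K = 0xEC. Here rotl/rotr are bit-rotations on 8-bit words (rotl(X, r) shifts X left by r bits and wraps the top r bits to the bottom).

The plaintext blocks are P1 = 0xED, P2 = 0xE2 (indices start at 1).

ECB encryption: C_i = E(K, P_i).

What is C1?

C1 = 0x32

C1: E(K, 0xED) = 0x32.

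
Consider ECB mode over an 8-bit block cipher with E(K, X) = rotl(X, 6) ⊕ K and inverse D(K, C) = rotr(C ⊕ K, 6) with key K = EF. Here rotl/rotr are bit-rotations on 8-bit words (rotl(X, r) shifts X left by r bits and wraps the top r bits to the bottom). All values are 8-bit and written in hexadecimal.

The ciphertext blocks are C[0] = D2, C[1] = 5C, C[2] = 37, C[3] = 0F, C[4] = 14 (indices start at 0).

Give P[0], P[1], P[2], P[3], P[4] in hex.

P[0] = F4, P[1] = CE, P[2] = 63, P[3] = 83, P[4] = EF

ECB decryption: P_i = D(K, C_i).
P[0]: D(K, D2) = F4.
P[1]: D(K, 5C) = CE.
P[2]: D(K, 37) = 63.
P[3]: D(K, 0F) = 83.
P[4]: D(K, 14) = EF.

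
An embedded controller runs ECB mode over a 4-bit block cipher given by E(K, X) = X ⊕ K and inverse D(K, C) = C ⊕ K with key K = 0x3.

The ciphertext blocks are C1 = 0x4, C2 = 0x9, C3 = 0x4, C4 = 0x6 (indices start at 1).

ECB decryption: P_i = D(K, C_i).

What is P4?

P4 = 0x5

P4: D(K, 0x6) = 0x5.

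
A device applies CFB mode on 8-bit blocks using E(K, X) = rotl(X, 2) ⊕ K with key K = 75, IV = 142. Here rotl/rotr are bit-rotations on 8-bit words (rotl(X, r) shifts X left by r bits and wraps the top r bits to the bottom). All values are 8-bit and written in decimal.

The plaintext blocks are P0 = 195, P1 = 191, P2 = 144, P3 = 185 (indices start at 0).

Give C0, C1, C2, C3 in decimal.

C0 = 178, C1 = 62, C2 = 35, C3 = 126

CFB encryption: C_i = P_i ⊕ E(K, C_{i−1}), with C_{−1} = IV.
C0: E(K, 142) = 113; 195 ⊕ 113 = 178.
C1: E(K, 178) = 129; 191 ⊕ 129 = 62.
C2: E(K, 62) = 179; 144 ⊕ 179 = 35.
C3: E(K, 35) = 199; 185 ⊕ 199 = 126.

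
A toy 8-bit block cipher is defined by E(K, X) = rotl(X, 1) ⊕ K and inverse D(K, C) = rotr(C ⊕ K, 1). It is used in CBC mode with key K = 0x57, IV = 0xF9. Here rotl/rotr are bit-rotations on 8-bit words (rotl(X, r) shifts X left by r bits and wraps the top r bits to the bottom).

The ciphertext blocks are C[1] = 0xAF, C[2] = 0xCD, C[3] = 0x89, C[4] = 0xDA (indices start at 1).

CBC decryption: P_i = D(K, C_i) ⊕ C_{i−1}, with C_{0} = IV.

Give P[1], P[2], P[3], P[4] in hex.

P[1]: D(K, 0xAF) = 0x7C; 0x7C ⊕ 0xF9 = 0x85.
P[2]: D(K, 0xCD) = 0x4D; 0x4D ⊕ 0xAF = 0xE2.
P[3]: D(K, 0x89) = 0x6F; 0x6F ⊕ 0xCD = 0xA2.
P[4]: D(K, 0xDA) = 0xC6; 0xC6 ⊕ 0x89 = 0x4F.

P[1] = 0x85, P[2] = 0xE2, P[3] = 0xA2, P[4] = 0x4F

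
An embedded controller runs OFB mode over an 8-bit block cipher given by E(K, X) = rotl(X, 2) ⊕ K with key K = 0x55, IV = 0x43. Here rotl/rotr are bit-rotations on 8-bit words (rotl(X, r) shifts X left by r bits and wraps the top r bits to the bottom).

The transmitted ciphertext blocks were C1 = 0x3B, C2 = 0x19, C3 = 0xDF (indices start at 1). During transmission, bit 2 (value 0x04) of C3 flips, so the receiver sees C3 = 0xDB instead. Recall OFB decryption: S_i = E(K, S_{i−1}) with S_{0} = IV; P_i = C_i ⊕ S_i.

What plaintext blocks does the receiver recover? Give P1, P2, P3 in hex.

P1 = 0x63, P2 = 0x2D, P3 = 0x5E

Only C3 changed, to 0xDB. In OFB, a change in C_i flips the same bit in P_i only; the keystream is unaffected. Decrypting the received ciphertext:
P1: S = E(K, 0x43) = 0x58; 0x3B ⊕ 0x58 = 0x63.
P2: S = E(K, 0x58) = 0x34; 0x19 ⊕ 0x34 = 0x2D.
P3: S = E(K, 0x34) = 0x85; 0xDB ⊕ 0x85 = 0x5E.
Blocks that differ from the original plaintext: P3.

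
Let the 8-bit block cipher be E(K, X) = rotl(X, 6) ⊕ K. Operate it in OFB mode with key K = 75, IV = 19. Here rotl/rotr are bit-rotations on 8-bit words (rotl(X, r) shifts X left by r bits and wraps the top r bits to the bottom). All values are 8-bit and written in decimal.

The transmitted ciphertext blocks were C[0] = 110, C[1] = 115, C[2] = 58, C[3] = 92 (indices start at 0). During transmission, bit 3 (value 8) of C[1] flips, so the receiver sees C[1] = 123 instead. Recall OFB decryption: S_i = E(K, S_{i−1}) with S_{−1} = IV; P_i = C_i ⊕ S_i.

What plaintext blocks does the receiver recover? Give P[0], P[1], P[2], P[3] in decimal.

Only C[1] changed, to 123. In OFB, a change in C_i flips the same bit in P_i only; the keystream is unaffected. Decrypting the received ciphertext:
P[0]: S = E(K, 19) = 143; 110 ⊕ 143 = 225.
P[1]: S = E(K, 143) = 168; 123 ⊕ 168 = 211.
P[2]: S = E(K, 168) = 97; 58 ⊕ 97 = 91.
P[3]: S = E(K, 97) = 19; 92 ⊕ 19 = 79.
Blocks that differ from the original plaintext: P[1].

P[0] = 225, P[1] = 211, P[2] = 91, P[3] = 79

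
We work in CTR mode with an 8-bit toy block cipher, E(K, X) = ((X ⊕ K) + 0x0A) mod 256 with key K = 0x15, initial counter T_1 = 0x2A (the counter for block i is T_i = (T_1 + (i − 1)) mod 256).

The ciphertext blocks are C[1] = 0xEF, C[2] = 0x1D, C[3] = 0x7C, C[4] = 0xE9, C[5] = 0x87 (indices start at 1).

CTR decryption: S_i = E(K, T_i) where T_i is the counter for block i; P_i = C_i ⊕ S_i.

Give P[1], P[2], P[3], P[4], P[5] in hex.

P[1]: T = 0x2A, S = E(K, T) = 0x49; 0xEF ⊕ 0x49 = 0xA6.
P[2]: T = 0x2B, S = E(K, T) = 0x48; 0x1D ⊕ 0x48 = 0x55.
P[3]: T = 0x2C, S = E(K, T) = 0x43; 0x7C ⊕ 0x43 = 0x3F.
P[4]: T = 0x2D, S = E(K, T) = 0x42; 0xE9 ⊕ 0x42 = 0xAB.
P[5]: T = 0x2E, S = E(K, T) = 0x45; 0x87 ⊕ 0x45 = 0xC2.

P[1] = 0xA6, P[2] = 0x55, P[3] = 0x3F, P[4] = 0xAB, P[5] = 0xC2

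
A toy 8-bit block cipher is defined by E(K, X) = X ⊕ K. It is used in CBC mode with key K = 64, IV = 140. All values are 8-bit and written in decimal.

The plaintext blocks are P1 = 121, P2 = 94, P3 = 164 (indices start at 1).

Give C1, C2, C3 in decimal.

CBC encryption: C_i = E(K, P_i ⊕ C_{i−1}), with C_{0} = IV.
C1: P1 ⊕ 140 = 245; E(K, 245) = 181.
C2: P2 ⊕ 181 = 235; E(K, 235) = 171.
C3: P3 ⊕ 171 = 15; E(K, 15) = 79.

C1 = 181, C2 = 171, C3 = 79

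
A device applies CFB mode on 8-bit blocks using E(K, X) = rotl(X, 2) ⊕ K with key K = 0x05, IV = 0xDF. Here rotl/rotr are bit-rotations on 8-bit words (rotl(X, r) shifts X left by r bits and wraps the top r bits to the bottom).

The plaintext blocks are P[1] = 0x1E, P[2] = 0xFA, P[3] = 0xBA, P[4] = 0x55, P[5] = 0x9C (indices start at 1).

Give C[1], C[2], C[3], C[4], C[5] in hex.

CFB encryption: C_i = P_i ⊕ E(K, C_{i−1}), with C_{0} = IV.
C[1]: E(K, 0xDF) = 0x7A; 0x1E ⊕ 0x7A = 0x64.
C[2]: E(K, 0x64) = 0x94; 0xFA ⊕ 0x94 = 0x6E.
C[3]: E(K, 0x6E) = 0xBC; 0xBA ⊕ 0xBC = 0x06.
C[4]: E(K, 0x06) = 0x1D; 0x55 ⊕ 0x1D = 0x48.
C[5]: E(K, 0x48) = 0x24; 0x9C ⊕ 0x24 = 0xB8.

C[1] = 0x64, C[2] = 0x6E, C[3] = 0x06, C[4] = 0x48, C[5] = 0xB8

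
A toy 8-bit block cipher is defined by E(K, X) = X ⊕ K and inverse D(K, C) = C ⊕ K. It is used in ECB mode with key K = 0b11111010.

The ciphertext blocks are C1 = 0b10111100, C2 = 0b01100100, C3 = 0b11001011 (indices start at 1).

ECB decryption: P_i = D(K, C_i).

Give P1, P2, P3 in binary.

P1 = 0b01000110, P2 = 0b10011110, P3 = 0b00110001

P1: D(K, 0b10111100) = 0b01000110.
P2: D(K, 0b01100100) = 0b10011110.
P3: D(K, 0b11001011) = 0b00110001.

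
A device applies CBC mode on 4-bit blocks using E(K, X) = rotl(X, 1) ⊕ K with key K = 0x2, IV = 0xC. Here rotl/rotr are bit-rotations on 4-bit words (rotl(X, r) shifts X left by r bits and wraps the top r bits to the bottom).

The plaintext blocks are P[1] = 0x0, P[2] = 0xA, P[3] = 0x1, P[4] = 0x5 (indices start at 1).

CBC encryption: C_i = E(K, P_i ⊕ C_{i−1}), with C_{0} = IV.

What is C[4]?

C[4] = 0x8

C[1]: P[1] ⊕ 0xC = 0xC; E(K, 0xC) = 0xB.
C[2]: P[2] ⊕ 0xB = 0x1; E(K, 0x1) = 0x0.
C[3]: P[3] ⊕ 0x0 = 0x1; E(K, 0x1) = 0x0.
C[4]: P[4] ⊕ 0x0 = 0x5; E(K, 0x5) = 0x8.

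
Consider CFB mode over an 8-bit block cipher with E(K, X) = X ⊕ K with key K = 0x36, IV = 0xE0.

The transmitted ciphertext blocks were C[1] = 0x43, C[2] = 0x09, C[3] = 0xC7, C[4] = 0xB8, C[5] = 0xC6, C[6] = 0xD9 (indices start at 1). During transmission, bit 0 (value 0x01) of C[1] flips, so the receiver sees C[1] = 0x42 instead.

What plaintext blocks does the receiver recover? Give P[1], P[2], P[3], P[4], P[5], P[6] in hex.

P[1] = 0x94, P[2] = 0x7D, P[3] = 0xF8, P[4] = 0x49, P[5] = 0x48, P[6] = 0x29

CFB decryption: P_i = C_i ⊕ E(K, C_{i−1}), with C_{0} = IV.
Only C[1] changed, to 0x42. In CFB, a change in C_i flips the same bit in P_i and garbles P_{i+1}. Decrypting the received ciphertext:
P[1]: E(K, 0xE0) = 0xD6; 0x42 ⊕ 0xD6 = 0x94.
P[2]: E(K, 0x42) = 0x74; 0x09 ⊕ 0x74 = 0x7D.
P[3]: E(K, 0x09) = 0x3F; 0xC7 ⊕ 0x3F = 0xF8.
P[4]: E(K, 0xC7) = 0xF1; 0xB8 ⊕ 0xF1 = 0x49.
P[5]: E(K, 0xB8) = 0x8E; 0xC6 ⊕ 0x8E = 0x48.
P[6]: E(K, 0xC6) = 0xF0; 0xD9 ⊕ 0xF0 = 0x29.
Blocks that differ from the original plaintext: P[1], P[2].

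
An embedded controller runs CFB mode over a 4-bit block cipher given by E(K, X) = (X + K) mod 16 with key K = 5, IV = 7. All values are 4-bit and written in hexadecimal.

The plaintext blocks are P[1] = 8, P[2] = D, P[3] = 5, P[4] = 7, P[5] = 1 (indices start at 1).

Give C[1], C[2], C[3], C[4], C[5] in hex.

C[1] = 4, C[2] = 4, C[3] = C, C[4] = 6, C[5] = A

CFB encryption: C_i = P_i ⊕ E(K, C_{i−1}), with C_{0} = IV.
C[1]: E(K, 7) = C; 8 ⊕ C = 4.
C[2]: E(K, 4) = 9; D ⊕ 9 = 4.
C[3]: E(K, 4) = 9; 5 ⊕ 9 = C.
C[4]: E(K, C) = 1; 7 ⊕ 1 = 6.
C[5]: E(K, 6) = B; 1 ⊕ B = A.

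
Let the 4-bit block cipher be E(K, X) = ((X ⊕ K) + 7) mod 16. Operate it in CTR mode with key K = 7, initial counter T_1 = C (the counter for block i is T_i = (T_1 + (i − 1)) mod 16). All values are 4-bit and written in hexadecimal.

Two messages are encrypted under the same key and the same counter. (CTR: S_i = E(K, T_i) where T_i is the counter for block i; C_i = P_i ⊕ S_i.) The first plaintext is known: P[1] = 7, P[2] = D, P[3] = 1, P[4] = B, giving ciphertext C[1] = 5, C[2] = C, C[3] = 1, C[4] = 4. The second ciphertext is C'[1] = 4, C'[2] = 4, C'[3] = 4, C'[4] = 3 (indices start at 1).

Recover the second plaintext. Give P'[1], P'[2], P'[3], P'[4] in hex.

In CTR with a reused counter, both messages share the same keystream S_i, so C_i ⊕ C'_i = P_i ⊕ P'_i and thus P'_i = P_i ⊕ C_i ⊕ C'_i.
P'[1]: 7 ⊕ 5 ⊕ 4 = 6.
P'[2]: D ⊕ C ⊕ 4 = 5.
P'[3]: 1 ⊕ 1 ⊕ 4 = 4.
P'[4]: B ⊕ 4 ⊕ 3 = C.

P'[1] = 6, P'[2] = 5, P'[3] = 4, P'[4] = C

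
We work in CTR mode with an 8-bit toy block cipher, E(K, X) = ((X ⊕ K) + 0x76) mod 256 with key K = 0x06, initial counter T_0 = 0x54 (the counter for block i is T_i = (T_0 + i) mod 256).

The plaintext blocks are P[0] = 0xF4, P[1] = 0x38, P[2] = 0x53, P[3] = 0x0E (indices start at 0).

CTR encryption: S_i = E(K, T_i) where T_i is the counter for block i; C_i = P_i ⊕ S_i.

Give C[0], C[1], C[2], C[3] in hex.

C[0]: T = 0x54, S = E(K, T) = 0xC8; 0xF4 ⊕ 0xC8 = 0x3C.
C[1]: T = 0x55, S = E(K, T) = 0xC9; 0x38 ⊕ 0xC9 = 0xF1.
C[2]: T = 0x56, S = E(K, T) = 0xC6; 0x53 ⊕ 0xC6 = 0x95.
C[3]: T = 0x57, S = E(K, T) = 0xC7; 0x0E ⊕ 0xC7 = 0xC9.

C[0] = 0x3C, C[1] = 0xF1, C[2] = 0x95, C[3] = 0xC9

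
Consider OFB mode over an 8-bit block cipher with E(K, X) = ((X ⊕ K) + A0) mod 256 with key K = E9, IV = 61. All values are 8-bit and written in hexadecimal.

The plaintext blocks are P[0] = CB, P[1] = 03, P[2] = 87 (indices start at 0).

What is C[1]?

OFB encryption: S_i = E(K, S_{i−1}) with S_{−1} = IV; C_i = P_i ⊕ S_i.
C[0]: S = E(K, 61) = 28; CB ⊕ 28 = E3.
C[1]: S = E(K, 28) = 61; 03 ⊕ 61 = 62.

C[1] = 62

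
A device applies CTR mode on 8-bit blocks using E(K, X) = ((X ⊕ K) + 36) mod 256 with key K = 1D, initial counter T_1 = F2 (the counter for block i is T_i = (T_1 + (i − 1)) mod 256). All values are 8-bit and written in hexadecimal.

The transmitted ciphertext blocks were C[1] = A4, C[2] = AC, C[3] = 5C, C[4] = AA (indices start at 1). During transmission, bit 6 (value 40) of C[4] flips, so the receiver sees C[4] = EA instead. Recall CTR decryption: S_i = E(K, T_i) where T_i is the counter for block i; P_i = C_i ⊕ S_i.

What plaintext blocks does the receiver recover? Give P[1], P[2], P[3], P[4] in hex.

P[1] = 81, P[2] = 88, P[3] = 43, P[4] = F4

Only C[4] changed, to EA. In CTR, a change in C_i flips the same bit in P_i only; the keystream is unaffected. Decrypting the received ciphertext:
P[1]: T = F2, S = E(K, T) = 25; A4 ⊕ 25 = 81.
P[2]: T = F3, S = E(K, T) = 24; AC ⊕ 24 = 88.
P[3]: T = F4, S = E(K, T) = 1F; 5C ⊕ 1F = 43.
P[4]: T = F5, S = E(K, T) = 1E; EA ⊕ 1E = F4.
Blocks that differ from the original plaintext: P[4].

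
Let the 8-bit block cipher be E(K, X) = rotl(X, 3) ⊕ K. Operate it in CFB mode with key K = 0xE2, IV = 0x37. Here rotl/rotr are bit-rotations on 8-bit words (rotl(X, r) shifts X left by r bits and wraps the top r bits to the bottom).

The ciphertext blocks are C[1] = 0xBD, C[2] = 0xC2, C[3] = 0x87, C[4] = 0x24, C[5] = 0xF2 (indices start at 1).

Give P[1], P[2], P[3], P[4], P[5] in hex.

P[1] = 0xE6, P[2] = 0xCD, P[3] = 0x73, P[4] = 0xFA, P[5] = 0x31

CFB decryption: P_i = C_i ⊕ E(K, C_{i−1}), with C_{0} = IV.
P[1]: E(K, 0x37) = 0x5B; 0xBD ⊕ 0x5B = 0xE6.
P[2]: E(K, 0xBD) = 0x0F; 0xC2 ⊕ 0x0F = 0xCD.
P[3]: E(K, 0xC2) = 0xF4; 0x87 ⊕ 0xF4 = 0x73.
P[4]: E(K, 0x87) = 0xDE; 0x24 ⊕ 0xDE = 0xFA.
P[5]: E(K, 0x24) = 0xC3; 0xF2 ⊕ 0xC3 = 0x31.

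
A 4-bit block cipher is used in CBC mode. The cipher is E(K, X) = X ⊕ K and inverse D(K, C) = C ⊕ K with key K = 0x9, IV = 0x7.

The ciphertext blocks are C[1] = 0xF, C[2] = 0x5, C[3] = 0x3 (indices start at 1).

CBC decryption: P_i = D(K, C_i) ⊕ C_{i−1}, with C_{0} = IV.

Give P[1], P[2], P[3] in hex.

P[1] = 0x1, P[2] = 0x3, P[3] = 0xF

P[1]: D(K, 0xF) = 0x6; 0x6 ⊕ 0x7 = 0x1.
P[2]: D(K, 0x5) = 0xC; 0xC ⊕ 0xF = 0x3.
P[3]: D(K, 0x3) = 0xA; 0xA ⊕ 0x5 = 0xF.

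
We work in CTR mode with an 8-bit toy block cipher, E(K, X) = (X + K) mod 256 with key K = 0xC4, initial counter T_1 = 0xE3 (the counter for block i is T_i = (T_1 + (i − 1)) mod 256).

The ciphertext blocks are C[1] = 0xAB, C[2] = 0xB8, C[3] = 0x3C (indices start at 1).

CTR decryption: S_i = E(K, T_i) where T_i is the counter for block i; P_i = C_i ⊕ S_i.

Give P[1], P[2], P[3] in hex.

P[1]: T = 0xE3, S = E(K, T) = 0xA7; 0xAB ⊕ 0xA7 = 0x0C.
P[2]: T = 0xE4, S = E(K, T) = 0xA8; 0xB8 ⊕ 0xA8 = 0x10.
P[3]: T = 0xE5, S = E(K, T) = 0xA9; 0x3C ⊕ 0xA9 = 0x95.

P[1] = 0x0C, P[2] = 0x10, P[3] = 0x95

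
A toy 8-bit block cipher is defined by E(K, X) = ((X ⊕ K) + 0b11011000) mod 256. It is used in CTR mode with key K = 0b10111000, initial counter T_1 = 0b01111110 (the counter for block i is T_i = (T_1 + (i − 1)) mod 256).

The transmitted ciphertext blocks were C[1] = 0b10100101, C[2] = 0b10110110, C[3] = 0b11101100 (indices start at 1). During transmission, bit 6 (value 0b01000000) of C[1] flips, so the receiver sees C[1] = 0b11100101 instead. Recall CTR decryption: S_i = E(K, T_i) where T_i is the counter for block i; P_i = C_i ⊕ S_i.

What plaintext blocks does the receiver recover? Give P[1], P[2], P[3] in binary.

P[1] = 0b01111011, P[2] = 0b00101001, P[3] = 0b11111100

Only C[1] changed, to 0b11100101. In CTR, a change in C_i flips the same bit in P_i only; the keystream is unaffected. Decrypting the received ciphertext:
P[1]: T = 0b01111110, S = E(K, T) = 0b10011110; 0b11100101 ⊕ 0b10011110 = 0b01111011.
P[2]: T = 0b01111111, S = E(K, T) = 0b10011111; 0b10110110 ⊕ 0b10011111 = 0b00101001.
P[3]: T = 0b10000000, S = E(K, T) = 0b00010000; 0b11101100 ⊕ 0b00010000 = 0b11111100.
Blocks that differ from the original plaintext: P[1].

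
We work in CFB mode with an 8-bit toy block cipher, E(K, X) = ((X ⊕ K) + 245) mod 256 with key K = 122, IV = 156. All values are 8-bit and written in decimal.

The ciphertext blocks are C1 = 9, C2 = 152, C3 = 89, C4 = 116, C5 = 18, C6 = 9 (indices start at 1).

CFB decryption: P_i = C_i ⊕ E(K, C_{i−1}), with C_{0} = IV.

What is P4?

P4 = 108

P4: E(K, 89) = 24; 116 ⊕ 24 = 108.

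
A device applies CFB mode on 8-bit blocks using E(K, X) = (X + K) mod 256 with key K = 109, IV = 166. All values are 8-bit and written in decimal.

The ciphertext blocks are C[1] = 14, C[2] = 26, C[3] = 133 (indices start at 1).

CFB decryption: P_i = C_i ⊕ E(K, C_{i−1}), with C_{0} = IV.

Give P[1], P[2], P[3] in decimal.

P[1]: E(K, 166) = 19; 14 ⊕ 19 = 29.
P[2]: E(K, 14) = 123; 26 ⊕ 123 = 97.
P[3]: E(K, 26) = 135; 133 ⊕ 135 = 2.

P[1] = 29, P[2] = 97, P[3] = 2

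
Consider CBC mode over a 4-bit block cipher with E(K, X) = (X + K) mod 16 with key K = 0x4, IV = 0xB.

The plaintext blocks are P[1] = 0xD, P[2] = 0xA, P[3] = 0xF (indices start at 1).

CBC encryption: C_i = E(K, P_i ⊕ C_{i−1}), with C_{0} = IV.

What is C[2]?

C[2] = 0x4

C[1]: P[1] ⊕ 0xB = 0x6; E(K, 0x6) = 0xA.
C[2]: P[2] ⊕ 0xA = 0x0; E(K, 0x0) = 0x4.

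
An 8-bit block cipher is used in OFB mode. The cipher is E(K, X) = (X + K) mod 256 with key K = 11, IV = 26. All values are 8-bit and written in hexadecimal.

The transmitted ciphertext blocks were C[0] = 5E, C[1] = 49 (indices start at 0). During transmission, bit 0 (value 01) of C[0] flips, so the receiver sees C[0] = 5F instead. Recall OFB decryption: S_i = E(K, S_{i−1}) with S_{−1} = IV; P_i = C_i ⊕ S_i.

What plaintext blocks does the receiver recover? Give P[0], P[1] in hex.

Only C[0] changed, to 5F. In OFB, a change in C_i flips the same bit in P_i only; the keystream is unaffected. Decrypting the received ciphertext:
P[0]: S = E(K, 26) = 37; 5F ⊕ 37 = 68.
P[1]: S = E(K, 37) = 48; 49 ⊕ 48 = 01.
Blocks that differ from the original plaintext: P[0].

P[0] = 68, P[1] = 01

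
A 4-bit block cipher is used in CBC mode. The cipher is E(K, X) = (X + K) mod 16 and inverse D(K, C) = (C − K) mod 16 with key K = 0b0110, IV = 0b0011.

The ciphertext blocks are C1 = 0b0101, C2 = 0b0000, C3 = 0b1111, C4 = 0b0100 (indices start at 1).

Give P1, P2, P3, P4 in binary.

P1 = 0b1100, P2 = 0b1111, P3 = 0b1001, P4 = 0b0001

CBC decryption: P_i = D(K, C_i) ⊕ C_{i−1}, with C_{0} = IV.
P1: D(K, 0b0101) = 0b1111; 0b1111 ⊕ 0b0011 = 0b1100.
P2: D(K, 0b0000) = 0b1010; 0b1010 ⊕ 0b0101 = 0b1111.
P3: D(K, 0b1111) = 0b1001; 0b1001 ⊕ 0b0000 = 0b1001.
P4: D(K, 0b0100) = 0b1110; 0b1110 ⊕ 0b1111 = 0b0001.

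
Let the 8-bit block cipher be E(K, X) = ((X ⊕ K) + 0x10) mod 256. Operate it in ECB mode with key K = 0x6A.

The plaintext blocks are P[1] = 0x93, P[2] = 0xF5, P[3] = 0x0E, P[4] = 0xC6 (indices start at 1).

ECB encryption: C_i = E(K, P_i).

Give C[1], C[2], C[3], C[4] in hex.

C[1]: E(K, 0x93) = 0x09.
C[2]: E(K, 0xF5) = 0xAF.
C[3]: E(K, 0x0E) = 0x74.
C[4]: E(K, 0xC6) = 0xBC.

C[1] = 0x09, C[2] = 0xAF, C[3] = 0x74, C[4] = 0xBC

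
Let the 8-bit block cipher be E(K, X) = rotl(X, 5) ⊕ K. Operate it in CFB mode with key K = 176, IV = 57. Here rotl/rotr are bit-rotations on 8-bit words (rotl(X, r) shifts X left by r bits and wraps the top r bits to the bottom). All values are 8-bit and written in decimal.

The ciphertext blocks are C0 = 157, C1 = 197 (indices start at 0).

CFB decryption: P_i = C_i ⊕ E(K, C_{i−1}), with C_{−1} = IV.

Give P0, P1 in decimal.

P0 = 10, P1 = 198

P0: E(K, 57) = 151; 157 ⊕ 151 = 10.
P1: E(K, 157) = 3; 197 ⊕ 3 = 198.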